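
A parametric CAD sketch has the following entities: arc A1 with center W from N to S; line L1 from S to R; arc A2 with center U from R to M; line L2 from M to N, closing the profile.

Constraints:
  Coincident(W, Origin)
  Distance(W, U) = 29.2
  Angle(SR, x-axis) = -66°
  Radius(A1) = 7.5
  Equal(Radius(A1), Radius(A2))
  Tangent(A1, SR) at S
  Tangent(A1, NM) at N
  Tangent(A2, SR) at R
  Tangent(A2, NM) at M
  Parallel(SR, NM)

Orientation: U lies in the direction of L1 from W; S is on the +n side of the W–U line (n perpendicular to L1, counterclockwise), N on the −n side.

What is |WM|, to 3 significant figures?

30.1

The slot axis is L1's direction at -66.0°, so u = (cos -66.0°, sin -66.0°) = (0.407, -0.914) and n = (−sin -66.0°, cos -66.0°) = (0.914, 0.407). W is at the origin and U lies 29.2 along u from W, so U = 29.2·u = (11.9, -26.7). Tangency of A1 to both parallel lines with radius 7.5 puts S and N at W ± 7.5·n: S = (6.85, 3.05), N = (-6.85, -3.05). Equal radii place R and M the same way about U: R = U + 7.5·n = (18.7, -23.6), M = U − 7.5·n = (5.03, -29.7). Then |WM| = |M − W| = 30.1.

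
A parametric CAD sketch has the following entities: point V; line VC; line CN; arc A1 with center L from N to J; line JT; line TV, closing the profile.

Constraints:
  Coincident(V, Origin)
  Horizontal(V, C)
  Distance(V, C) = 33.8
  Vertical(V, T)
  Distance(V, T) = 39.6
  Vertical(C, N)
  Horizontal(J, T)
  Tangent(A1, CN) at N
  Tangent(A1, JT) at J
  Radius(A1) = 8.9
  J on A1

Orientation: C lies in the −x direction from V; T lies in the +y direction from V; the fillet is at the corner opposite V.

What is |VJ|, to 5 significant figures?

46.778

V is at the origin; VC is horizontal with |VC| = 33.8 and C on the −x side, so C = (-33.800, 0.0000). VT is vertical with |VT| = 39.6 and T on the +y side, so T = (0.0000, 39.600). The virtual corner opposite V is at (-33.800, 39.600). Tangency of A1 to CN means the radius LN is perpendicular to CN and since A1 is tangent to JT there, LJ ⟂ JT, with radius 8.9, so the center L sits 8.9 in from both sides at L = (-24.900, 30.700). That places the tangent points at N = (-33.800, 30.700) on CN and J = (-24.900, 39.600) on JT. Then |VJ| = |J − V| = 46.778.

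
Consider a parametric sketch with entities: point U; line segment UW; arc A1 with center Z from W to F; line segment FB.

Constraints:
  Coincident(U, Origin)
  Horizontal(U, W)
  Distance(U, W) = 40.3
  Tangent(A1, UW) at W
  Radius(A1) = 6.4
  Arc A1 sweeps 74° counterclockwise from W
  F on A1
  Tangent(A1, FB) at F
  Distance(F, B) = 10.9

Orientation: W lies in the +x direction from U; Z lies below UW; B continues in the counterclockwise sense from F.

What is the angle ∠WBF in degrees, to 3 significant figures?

15.2°

On A1, W sits at bearing 90° from Z; a 74° counterclockwise sweep puts F at bearing 164°, so F = Z + 6.4·(cos 164°, sin 164°) = (34.1, -4.64). Since A1 is tangent to FB there, ZF ⟂ FB, so FB runs along (−sin 164°, cos 164°); with |FB| = 10.9, B = (31.1, -15.1). Then cos ∠WBF = BW·BF / (|BW||BF|), giving 15.2°.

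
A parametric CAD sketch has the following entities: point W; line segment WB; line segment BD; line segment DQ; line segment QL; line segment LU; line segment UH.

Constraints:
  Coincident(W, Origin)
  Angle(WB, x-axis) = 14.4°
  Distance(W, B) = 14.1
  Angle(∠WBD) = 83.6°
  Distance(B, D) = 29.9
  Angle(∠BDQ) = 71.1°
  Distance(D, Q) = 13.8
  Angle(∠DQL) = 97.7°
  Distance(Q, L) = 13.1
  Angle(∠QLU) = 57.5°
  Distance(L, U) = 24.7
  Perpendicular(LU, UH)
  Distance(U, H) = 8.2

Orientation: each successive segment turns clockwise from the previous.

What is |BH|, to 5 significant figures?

35.612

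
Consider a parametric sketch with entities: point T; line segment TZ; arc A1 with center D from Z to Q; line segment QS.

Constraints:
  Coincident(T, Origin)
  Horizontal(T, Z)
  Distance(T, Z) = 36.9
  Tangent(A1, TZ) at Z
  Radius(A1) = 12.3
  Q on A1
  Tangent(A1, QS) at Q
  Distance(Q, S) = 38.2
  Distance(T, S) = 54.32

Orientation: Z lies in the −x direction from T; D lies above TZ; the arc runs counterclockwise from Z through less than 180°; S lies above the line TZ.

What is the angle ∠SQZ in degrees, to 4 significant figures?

136.9°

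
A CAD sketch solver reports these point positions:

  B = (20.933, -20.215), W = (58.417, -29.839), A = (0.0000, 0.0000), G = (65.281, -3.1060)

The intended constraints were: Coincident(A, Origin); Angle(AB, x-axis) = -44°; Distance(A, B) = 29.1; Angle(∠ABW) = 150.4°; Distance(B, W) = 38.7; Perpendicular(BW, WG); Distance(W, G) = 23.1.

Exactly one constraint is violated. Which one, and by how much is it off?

Distance(W, G) = 23.1 — off by 4.50.

A = (0.00, 0.00) ✓; AB at -44.00° ✓; |AB| = 29.10 ✓; ∠ABW = 150.4° ✓; |BW| = 38.70 ✓; ∠(BW, WG) = 90.00° ✓; |WG| = 27.60 ✗.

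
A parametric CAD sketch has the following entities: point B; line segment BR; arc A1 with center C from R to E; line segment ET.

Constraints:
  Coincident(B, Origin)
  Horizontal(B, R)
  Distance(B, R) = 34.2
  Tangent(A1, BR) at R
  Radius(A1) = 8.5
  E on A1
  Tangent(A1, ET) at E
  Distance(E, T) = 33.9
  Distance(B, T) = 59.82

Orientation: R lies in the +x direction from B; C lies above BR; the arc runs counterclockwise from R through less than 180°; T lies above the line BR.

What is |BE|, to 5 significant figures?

43.569

B is at the origin; BR is horizontal with |BR| = 34.2 and R on the +x side, so R = (34.200, 0.0000). Since A1 is tangent to BR there, CR ⟂ BR, so C = R + (0, 8.5) = (34.200, 8.5000). Since CE ⟂ ET (tangency), |CT| = √(8.5² + 33.9²) = 34.949 regardless of where E sits on A1. So T lies on both circle(B, 59.82) and circle(C, 34.949); the above-BR intersection is T = (42.037, 42.559). E is the foot of the tangent from T: E = (42.698, 8.6657).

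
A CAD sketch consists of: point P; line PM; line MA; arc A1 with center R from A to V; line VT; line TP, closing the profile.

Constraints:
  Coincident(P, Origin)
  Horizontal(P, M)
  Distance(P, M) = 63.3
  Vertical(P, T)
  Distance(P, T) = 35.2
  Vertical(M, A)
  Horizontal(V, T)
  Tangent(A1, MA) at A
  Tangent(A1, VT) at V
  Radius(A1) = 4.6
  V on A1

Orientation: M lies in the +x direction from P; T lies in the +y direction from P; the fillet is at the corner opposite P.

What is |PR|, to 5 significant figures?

66.197

P is at the origin; PM is horizontal with |PM| = 63.3 and M on the +x side, so M = (63.300, 0.0000). P and T share the same x with |PT| = 35.2 and T on the +y side, so T = (0.0000, 35.200). The virtual corner opposite P is at (63.300, 35.200). Tangency of A1 to MA means the radius RA is perpendicular to MA and tangency of A1 to VT means the radius RV is perpendicular to VT, with radius 4.6, so the center R sits 4.6 in from both sides at R = (58.700, 30.600). Then |PR| = |R − P| = 66.197.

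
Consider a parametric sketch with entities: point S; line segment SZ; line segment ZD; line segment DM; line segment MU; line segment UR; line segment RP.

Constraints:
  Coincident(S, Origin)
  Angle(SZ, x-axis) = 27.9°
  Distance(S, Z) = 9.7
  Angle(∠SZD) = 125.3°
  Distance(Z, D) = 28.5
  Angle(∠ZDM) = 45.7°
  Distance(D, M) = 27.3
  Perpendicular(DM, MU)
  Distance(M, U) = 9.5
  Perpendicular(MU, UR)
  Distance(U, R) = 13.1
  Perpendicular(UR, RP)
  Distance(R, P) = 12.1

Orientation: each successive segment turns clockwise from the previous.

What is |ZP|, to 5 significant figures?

23.694

S is at the origin; SZ runs at 27.9° with length 9.7, so Z = (8.5725, 4.5389). ∠SZD = 125.3° gives ZD at -26.800° from the x-axis; with |ZD| = 28.5, D = (34.011, -8.3111). ∠ZDM = 45.7° gives DM at -161.10° from the x-axis; with |DM| = 27.3, M = (8.1831, -17.154). The perpendicularity gives MU at right angles to DM, so MU runs at 108.90°; with |MU| = 9.5, U = (5.1059, -8.1662). The perpendicularity gives UR at right angles to MU, so UR runs at 18.900°; with |UR| = 13.1, R = (17.500, -3.9229). UR is perpendicular to RP, so RP runs at -71.100°; with |RP| = 12.1, P = (21.419, -15.371). Then |ZP| = |P − Z| = 23.694.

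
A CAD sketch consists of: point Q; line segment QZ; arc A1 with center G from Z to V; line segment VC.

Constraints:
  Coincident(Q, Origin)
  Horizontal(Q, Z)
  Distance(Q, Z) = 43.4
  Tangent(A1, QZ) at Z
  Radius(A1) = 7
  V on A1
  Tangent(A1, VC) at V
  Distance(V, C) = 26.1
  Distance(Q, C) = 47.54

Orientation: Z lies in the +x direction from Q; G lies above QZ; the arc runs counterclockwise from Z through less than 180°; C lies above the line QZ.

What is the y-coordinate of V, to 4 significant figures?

10.91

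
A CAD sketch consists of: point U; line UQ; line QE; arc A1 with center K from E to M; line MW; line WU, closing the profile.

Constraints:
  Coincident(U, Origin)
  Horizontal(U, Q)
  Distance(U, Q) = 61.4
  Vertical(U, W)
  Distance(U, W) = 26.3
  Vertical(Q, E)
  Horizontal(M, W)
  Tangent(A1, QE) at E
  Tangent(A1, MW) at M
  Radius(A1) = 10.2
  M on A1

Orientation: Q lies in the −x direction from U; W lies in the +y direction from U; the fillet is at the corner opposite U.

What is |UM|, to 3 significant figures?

57.6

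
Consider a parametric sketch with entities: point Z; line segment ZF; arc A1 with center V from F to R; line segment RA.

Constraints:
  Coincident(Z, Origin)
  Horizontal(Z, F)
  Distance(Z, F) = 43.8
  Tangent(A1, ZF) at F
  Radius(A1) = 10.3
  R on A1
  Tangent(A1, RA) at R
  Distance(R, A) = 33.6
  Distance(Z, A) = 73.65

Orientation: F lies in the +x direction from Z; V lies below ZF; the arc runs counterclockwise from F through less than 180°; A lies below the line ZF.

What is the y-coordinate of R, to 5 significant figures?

-17.834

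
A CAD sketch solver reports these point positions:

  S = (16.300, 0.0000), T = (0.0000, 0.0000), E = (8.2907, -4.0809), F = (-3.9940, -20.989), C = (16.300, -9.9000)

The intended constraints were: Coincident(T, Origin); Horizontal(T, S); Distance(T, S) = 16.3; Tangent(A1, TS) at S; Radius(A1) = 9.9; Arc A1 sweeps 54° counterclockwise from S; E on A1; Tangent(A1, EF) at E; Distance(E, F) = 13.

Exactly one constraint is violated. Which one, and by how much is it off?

Distance(E, F) = 13 — off by 7.90.

T = (0.00, 0.00) ✓; T.y = 0.00, S.y = 0.00 ✓; |TS| = 16.30 ✓; ∠(CS, ST) = 90.00° ✓; |CS| = 9.900 ✓; bearing(C→E) − bearing(C→S) = 54.00° ✓; |CE| = 9.900 ✓; ∠(CE, EF) = 90.00° ✓; |EF| = 20.90 ✗.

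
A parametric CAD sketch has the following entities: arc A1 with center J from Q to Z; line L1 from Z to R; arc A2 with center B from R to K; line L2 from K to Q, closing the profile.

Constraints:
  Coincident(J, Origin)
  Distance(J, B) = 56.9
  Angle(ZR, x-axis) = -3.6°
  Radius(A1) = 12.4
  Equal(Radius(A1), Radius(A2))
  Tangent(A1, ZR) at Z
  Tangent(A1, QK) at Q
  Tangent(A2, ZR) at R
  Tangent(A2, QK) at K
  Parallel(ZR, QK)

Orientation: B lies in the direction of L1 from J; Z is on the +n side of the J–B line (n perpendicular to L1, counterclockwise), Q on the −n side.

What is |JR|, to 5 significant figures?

58.235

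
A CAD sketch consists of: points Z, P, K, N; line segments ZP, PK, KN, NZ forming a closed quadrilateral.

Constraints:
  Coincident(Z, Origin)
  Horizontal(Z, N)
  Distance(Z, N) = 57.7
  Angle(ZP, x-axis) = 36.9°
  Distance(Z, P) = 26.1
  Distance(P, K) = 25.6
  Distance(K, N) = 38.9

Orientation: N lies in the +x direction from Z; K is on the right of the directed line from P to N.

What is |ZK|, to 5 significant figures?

22.400

Checks: |PK| = 25.60 ✓; |KN| = 38.90 ✓.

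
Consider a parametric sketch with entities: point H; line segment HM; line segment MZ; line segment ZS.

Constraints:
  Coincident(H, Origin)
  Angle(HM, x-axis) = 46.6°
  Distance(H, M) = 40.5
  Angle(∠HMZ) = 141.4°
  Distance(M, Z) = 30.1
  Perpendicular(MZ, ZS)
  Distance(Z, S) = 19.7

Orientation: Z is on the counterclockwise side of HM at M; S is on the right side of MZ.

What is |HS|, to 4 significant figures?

76.39

∠HMZ = 141.4°, so MZ runs at 46.6° + (180° − 141.4°) = 85.20° from the x-axis; with |MZ| = 30.1, Z = M + 30.1·(cos 85.20°, sin 85.20°) = (30.35, 59.42). MZ is perpendicular to ZS; with |ZS| = 19.7 on the right of MZ, S = Z + 19.7·(0.9965, -0.08368) = (49.98, 57.77). Then |HS| = |S − H| = 76.39.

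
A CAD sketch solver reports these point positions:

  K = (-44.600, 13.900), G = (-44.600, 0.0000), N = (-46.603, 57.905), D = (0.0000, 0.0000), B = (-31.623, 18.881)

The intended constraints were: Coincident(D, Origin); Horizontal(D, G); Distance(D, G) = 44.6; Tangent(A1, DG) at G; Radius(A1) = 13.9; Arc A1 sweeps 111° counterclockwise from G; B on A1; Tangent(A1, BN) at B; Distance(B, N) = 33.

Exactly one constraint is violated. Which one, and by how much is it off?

Distance(B, N) = 33 — off by 8.80.

D = (0.00, 0.00) ✓; D.y = 0.00, G.y = 0.00 ✓; |DG| = 44.60 ✓; ∠(KG, GD) = 90.00° ✓; |KG| = 13.90 ✓; bearing(K→B) − bearing(K→G) = 111.0° ✓; |KB| = 13.90 ✓; ∠(KB, BN) = 90.00° ✓; |BN| = 41.80 ✗.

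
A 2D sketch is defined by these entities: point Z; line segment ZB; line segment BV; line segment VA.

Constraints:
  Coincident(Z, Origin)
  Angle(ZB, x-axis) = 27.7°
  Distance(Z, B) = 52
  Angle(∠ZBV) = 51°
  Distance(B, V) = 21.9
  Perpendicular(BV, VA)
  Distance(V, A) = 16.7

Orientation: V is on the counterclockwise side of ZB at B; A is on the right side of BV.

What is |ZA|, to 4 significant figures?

58.13

∠ZBV = 51.0°, so BV runs at 27.7° + (180° − 51.0°) = 156.7° from the x-axis; with |BV| = 21.9, V = B + 21.9·(cos 156.7°, sin 156.7°) = (25.93, 32.83). BV ⟂ VA; with |VA| = 16.7 on the right of BV, A = V + 16.7·(0.3955, 0.9184) = (32.53, 48.17). Then |ZA| = |A − Z| = 58.13.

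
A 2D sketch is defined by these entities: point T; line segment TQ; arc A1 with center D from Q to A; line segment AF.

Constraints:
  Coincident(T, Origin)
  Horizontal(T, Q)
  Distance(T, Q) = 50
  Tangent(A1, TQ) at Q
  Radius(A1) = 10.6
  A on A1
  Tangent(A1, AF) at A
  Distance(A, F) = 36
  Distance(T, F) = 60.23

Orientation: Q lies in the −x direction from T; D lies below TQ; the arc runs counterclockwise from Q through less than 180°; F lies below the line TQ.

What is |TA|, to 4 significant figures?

61.05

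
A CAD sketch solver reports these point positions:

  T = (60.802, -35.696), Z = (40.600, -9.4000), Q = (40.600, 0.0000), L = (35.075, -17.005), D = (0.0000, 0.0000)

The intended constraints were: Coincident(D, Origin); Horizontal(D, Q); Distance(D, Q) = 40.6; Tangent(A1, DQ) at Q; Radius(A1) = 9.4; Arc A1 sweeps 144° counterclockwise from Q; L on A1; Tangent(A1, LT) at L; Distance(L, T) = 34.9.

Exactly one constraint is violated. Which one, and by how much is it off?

Distance(L, T) = 34.9 — off by 3.10.

D = (0.00, 0.00) ✓; D.y = 0.00, Q.y = 0.00 ✓; |DQ| = 40.60 ✓; ∠(ZQ, QD) = 90.00° ✓; |ZQ| = 9.400 ✓; bearing(Z→L) − bearing(Z→Q) = 144.0° ✓; |ZL| = 9.400 ✓; ∠(ZL, LT) = 90.00° ✓; |LT| = 31.80 ✗.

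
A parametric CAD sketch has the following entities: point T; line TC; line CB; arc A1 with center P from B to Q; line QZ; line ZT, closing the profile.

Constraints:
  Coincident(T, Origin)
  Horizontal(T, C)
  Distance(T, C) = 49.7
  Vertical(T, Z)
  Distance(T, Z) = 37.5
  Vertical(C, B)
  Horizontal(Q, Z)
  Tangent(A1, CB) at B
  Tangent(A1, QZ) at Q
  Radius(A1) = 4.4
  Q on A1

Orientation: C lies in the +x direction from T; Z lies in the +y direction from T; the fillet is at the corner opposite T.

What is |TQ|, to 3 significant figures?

58.8

T is at the origin; TC is horizontal with |TC| = 49.7 and C on the +x side, so C = (49.7, 0.00). TZ is vertical with |TZ| = 37.5 and Z on the +y side, so Z = (0.00, 37.5). The virtual corner opposite T is at (49.7, 37.5). The tangent condition forces PB to be normal to CB and A1 meets QZ tangentially, so PQ is at right angles to QZ, with radius 4.4, so the center P sits 4.4 in from both sides at P = (45.3, 33.1). That places the tangent points at B = (49.7, 33.1) on CB and Q = (45.3, 37.5) on QZ. Then |TQ| = |Q − T| = 58.8.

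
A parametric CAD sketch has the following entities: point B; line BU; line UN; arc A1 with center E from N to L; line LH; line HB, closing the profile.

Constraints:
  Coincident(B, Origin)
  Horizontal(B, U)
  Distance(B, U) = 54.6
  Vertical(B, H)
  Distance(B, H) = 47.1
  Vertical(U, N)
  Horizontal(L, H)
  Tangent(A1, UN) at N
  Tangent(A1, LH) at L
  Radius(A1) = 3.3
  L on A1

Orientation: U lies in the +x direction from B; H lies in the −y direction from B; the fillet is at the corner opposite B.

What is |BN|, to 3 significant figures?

70.0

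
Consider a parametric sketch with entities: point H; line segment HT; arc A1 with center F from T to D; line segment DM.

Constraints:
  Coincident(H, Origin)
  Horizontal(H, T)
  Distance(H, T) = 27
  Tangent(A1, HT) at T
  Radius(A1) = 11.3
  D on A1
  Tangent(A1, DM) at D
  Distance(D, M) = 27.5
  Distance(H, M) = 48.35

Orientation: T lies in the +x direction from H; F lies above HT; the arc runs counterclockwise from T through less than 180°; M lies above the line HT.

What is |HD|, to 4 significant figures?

40.56

H is at the origin; H and T share the same y with |HT| = 27.0 and T on the +x side, so T = (27.00, 0.000). Tangency of A1 to HT means the radius FT is perpendicular to HT, so F = T + (0, 11.3) = (27.00, 11.30). Since FD ⟂ DM (tangency), |FM| = √(11.3² + 27.5²) = 29.73 regardless of where D sits on A1. So M lies on both circle(H, 48.35) and circle(F, 29.73); the above-HT intersection is M = (25.63, 41.00). D is the foot of the tangent from M: D = (37.24, 16.07).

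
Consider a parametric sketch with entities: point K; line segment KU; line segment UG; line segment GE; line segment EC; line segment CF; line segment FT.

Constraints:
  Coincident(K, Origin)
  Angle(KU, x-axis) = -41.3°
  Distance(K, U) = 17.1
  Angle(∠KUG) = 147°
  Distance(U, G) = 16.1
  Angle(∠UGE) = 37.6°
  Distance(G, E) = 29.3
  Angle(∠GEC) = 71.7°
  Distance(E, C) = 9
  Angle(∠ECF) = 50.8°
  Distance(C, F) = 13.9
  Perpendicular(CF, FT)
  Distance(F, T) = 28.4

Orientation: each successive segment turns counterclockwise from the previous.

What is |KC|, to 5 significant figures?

4.2531

∠UGE = 37.6° gives GE at 134.10° from the x-axis; with |GE| = 29.3, E = (8.3877, 7.4309). ∠GEC = 71.7° gives EC at -117.60° from the x-axis; with |EC| = 9.0, C = (4.2181, -0.54490). Then |KC| = |C − K| = 4.2531.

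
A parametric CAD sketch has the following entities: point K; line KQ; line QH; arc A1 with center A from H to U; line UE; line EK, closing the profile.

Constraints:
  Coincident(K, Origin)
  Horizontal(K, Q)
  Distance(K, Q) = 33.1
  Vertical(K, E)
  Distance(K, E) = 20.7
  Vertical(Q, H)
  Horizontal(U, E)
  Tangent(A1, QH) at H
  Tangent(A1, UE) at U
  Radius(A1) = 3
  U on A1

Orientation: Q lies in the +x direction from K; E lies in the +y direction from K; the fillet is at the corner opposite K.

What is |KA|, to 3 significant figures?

34.9

K is at the origin; KQ is horizontal with |KQ| = 33.1 and Q on the +x side, so Q = (33.1, 0.00). K and E share the same x with |KE| = 20.7 and E on the +y side, so E = (0.00, 20.7). The virtual corner opposite K is at (33.1, 20.7). The tangent condition forces AH to be normal to QH and A1 meets UE tangentially, so AU is at right angles to UE, with radius 3.0, so the center A sits 3.0 in from both sides at A = (30.1, 17.7). Then |KA| = |A − K| = 34.9.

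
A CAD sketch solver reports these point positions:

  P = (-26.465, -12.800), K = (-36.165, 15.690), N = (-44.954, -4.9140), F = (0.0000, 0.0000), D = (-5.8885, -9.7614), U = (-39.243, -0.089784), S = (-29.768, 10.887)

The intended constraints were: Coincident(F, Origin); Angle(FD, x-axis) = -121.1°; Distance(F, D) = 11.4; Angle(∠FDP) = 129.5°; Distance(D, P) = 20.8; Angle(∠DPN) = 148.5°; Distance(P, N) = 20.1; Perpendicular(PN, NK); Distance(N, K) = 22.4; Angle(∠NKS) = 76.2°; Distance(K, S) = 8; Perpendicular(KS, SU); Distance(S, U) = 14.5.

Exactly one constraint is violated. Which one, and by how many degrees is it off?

Perpendicular(KS, SU) — off by 3.90°.

F = (0.00, 0.00) ✓; FD at -121.1° ✓; |FD| = 11.40 ✓; ∠FDP = 129.5° ✓; |DP| = 20.80 ✓; ∠DPN = 148.5° ✓; |PN| = 20.10 ✓; ∠(PN, NK) = 90.00° ✓; |NK| = 22.40 ✓; ∠NKS = 76.20° ✓; |KS| = 7.999 ✓; ∠(KS, SU) = 93.90° ✗; |SU| = 14.50 ✓.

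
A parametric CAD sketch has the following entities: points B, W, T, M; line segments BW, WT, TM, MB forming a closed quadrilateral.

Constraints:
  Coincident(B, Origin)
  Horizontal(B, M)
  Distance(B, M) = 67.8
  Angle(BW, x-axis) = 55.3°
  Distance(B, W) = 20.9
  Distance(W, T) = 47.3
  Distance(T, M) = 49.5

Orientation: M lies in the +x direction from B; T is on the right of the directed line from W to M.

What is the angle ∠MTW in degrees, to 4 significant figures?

74.30°

Checks: |WT| = 47.30 ✓; |TM| = 49.50 ✓.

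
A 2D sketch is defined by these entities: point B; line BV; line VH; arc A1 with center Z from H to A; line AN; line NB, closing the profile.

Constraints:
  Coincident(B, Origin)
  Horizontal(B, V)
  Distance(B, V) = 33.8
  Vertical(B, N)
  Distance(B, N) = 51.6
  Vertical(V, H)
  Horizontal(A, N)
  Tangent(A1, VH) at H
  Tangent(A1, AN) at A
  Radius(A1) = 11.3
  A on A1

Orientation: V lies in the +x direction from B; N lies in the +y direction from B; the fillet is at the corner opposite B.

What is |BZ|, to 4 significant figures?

46.16

B is at the origin; BV is horizontal with |BV| = 33.8 and V on the +x side, so V = (33.80, 0.000). B and N share the same x with |BN| = 51.6 and N on the +y side, so N = (0.000, 51.60). The virtual corner opposite B is at (33.80, 51.60). A1 meets VH tangentially, so ZH is at right angles to VH and the tangent condition forces ZA to be normal to AN, with radius 11.3, so the center Z sits 11.3 in from both sides at Z = (22.50, 40.30). Then |BZ| = |Z − B| = 46.16.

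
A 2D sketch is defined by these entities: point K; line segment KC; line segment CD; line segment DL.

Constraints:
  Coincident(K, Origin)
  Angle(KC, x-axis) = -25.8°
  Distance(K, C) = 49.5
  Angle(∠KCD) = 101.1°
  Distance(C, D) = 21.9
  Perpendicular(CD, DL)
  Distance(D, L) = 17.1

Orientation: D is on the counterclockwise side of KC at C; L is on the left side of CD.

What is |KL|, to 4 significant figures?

44.48

∠KCD = 101.1°, so CD runs at -25.8° + (180° − 101.1°) = 53.10° from the x-axis; with |CD| = 21.9, D = C + 21.9·(cos 53.10°, sin 53.10°) = (57.71, -4.031). CD ⟂ DL; with |DL| = 17.1 on the left of CD, L = D + 17.1·(-0.7997, 0.6004) = (44.04, 6.236). Then |KL| = |L − K| = 44.48.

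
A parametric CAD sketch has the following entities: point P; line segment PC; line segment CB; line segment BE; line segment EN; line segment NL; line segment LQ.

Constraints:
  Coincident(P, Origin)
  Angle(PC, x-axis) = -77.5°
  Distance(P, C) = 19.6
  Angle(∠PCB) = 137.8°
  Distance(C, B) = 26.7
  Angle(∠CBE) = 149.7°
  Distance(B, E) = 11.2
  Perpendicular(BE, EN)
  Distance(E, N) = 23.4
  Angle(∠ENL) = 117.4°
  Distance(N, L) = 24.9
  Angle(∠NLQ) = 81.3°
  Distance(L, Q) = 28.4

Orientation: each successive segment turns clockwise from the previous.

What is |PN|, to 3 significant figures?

41.1

∠CBE = 149.7° gives BE at -150° from the x-axis; with |BE| = 11.2, E = (-18.7, -47.9). BE ⟂ EN, so EN runs at 120°; with |EN| = 23.4, N = (-30.4, -27.7). Then |PN| = |N − P| = 41.1.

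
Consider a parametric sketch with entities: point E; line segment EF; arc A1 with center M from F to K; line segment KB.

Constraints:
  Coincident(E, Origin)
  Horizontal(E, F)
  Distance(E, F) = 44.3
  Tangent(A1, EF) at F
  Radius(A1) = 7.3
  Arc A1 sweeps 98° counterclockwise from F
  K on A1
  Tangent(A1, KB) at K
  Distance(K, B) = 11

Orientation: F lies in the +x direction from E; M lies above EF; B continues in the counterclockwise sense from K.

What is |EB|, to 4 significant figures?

53.56

On A1, F sits at bearing -90° from M; a 98° counterclockwise sweep puts K at bearing 8°, so K = M + 7.3·(cos 8°, sin 8°) = (51.53, 8.316). Since A1 is tangent to KB there, MK ⟂ KB, so KB runs along (−sin 8°, cos 8°); with |KB| = 11.0, B = (50.00, 19.21). Then |EB| = |B − E| = 53.56.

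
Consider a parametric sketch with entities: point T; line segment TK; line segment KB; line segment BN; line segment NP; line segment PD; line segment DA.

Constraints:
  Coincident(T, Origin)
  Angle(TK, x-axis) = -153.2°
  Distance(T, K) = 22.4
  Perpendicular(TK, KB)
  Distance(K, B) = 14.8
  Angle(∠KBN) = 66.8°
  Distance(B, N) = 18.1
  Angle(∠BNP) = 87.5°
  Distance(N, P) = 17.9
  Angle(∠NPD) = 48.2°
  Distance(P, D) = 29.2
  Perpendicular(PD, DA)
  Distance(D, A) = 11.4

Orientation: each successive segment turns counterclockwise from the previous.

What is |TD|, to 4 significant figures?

30.87

∠BNP = 87.5° gives NP at 142.5° from the x-axis; with |NP| = 17.9, P = (-15.89, 1.452). ∠NPD = 48.2° gives PD at -85.70° from the x-axis; with |PD| = 29.2, D = (-13.70, -27.67). Then |TD| = |D − T| = 30.87.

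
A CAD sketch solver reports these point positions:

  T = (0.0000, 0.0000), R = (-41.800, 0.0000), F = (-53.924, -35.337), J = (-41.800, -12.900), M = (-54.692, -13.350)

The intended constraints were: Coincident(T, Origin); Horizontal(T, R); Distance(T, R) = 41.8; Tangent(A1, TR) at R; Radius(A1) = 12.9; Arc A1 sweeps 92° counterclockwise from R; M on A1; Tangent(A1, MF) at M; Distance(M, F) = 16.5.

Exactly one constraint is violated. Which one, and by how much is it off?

Distance(M, F) = 16.5 — off by 5.50.

T = (0.00, 0.00) ✓; T.y = 0.00, R.y = 0.00 ✓; |TR| = 41.80 ✓; ∠(JR, RT) = 90.00° ✓; |JR| = 12.90 ✓; bearing(J→M) − bearing(J→R) = 92.00° ✓; |JM| = 12.90 ✓; ∠(JM, MF) = 90.00° ✓; |MF| = 22.00 ✗.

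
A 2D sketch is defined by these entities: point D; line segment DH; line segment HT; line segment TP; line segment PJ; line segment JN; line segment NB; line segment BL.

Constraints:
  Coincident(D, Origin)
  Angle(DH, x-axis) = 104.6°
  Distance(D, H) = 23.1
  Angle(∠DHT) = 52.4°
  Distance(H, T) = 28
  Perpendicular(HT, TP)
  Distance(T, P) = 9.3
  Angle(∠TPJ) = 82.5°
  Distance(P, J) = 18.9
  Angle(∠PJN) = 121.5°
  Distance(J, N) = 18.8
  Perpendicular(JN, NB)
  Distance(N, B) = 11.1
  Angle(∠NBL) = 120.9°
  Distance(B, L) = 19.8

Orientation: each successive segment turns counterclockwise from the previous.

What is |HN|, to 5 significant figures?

10.467

D is at the origin; DH runs at 104.6° with length 23.1, so H = (-5.8228, 22.354). ∠DHT = 52.4° gives HT at -127.80° from the x-axis; with |HT| = 28.0, T = (-22.984, 0.22974). HT is perpendicular to TP, so TP runs at -37.800°; with |TP| = 9.3, P = (-15.636, -5.4703). ∠TPJ = 82.5° gives PJ at 59.700° from the x-axis; with |PJ| = 18.9, J = (-6.1002, 10.848). ∠PJN = 121.5° gives JN at 118.20° from the x-axis; with |JN| = 18.8, N = (-14.984, 27.416). Then |HN| = |N − H| = 10.467.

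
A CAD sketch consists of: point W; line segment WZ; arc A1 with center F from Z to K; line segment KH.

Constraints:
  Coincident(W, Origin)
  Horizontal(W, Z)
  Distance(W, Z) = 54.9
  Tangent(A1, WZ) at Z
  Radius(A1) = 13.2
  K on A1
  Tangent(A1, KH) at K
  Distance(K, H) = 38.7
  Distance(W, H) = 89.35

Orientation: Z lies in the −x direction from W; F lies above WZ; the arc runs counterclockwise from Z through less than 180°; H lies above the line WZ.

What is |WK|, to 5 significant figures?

51.467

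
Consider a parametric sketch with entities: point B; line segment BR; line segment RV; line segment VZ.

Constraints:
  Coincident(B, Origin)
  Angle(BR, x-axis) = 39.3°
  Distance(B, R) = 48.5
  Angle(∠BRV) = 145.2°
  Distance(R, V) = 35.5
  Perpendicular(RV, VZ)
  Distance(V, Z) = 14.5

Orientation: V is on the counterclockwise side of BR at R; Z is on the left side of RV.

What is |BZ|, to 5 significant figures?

76.470

∠BRV = 145.2°, so RV runs at 39.3° + (180° − 145.2°) = 74.100° from the x-axis; with |RV| = 35.5, V = R + 35.5·(cos 74.100°, sin 74.100°) = (47.257, 64.861). The perpendicularity gives VZ at right angles to RV; with |VZ| = 14.5 on the left of RV, Z = V + 14.5·(-0.96174, 0.27396) = (33.312, 68.833). Then |BZ| = |Z − B| = 76.470.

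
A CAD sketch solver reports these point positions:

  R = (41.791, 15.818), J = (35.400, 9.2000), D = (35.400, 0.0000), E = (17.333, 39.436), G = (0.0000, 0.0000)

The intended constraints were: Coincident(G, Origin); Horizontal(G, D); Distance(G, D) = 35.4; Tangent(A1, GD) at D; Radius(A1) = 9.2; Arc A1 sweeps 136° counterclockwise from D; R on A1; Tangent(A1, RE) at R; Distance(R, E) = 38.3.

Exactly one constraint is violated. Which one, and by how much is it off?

Distance(R, E) = 38.3 — off by 4.30.

G = (0.00, 0.00) ✓; G.y = 0.00, D.y = 0.00 ✓; |GD| = 35.40 ✓; ∠(JD, DG) = 90.00° ✓; |JD| = 9.200 ✓; bearing(J→R) − bearing(J→D) = 136.0° ✓; |JR| = 9.200 ✓; ∠(JR, RE) = 90.00° ✓; |RE| = 34.00 ✗.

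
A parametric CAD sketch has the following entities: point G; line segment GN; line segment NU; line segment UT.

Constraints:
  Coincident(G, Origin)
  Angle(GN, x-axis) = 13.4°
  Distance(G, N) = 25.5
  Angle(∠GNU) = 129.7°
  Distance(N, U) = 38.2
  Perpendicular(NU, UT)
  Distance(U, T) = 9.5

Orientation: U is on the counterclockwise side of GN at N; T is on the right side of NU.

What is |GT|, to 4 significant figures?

61.78

∠GNU = 129.7°, so NU runs at 13.4° + (180° − 129.7°) = 63.70° from the x-axis; with |NU| = 38.2, U = N + 38.2·(cos 63.70°, sin 63.70°) = (41.73, 40.16). NU ⟂ UT; with |UT| = 9.5 on the right of NU, T = U + 9.5·(0.8965, -0.4431) = (50.25, 35.95). Then |GT| = |T − G| = 61.78.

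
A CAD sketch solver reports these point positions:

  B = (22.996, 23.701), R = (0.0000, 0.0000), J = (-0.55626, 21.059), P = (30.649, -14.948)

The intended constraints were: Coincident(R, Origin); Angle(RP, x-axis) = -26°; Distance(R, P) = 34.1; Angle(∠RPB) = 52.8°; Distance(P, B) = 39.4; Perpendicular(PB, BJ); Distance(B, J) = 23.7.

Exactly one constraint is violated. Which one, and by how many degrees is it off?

Perpendicular(PB, BJ) — off by 4.80°.

R = (0.00, 0.00) ✓; RP at -26.00° ✓; |RP| = 34.10 ✓; ∠RPB = 52.80° ✓; |PB| = 39.40 ✓; ∠(PB, BJ) = 85.20° ✗; |BJ| = 23.70 ✓.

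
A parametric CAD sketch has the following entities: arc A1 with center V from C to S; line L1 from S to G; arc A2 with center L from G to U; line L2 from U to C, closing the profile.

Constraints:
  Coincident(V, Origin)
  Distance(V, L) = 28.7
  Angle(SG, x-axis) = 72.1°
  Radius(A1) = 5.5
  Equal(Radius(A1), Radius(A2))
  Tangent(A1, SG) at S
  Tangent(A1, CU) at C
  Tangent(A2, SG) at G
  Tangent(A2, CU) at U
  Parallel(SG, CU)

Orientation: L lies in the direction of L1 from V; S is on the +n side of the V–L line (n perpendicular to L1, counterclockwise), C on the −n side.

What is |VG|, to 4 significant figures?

29.22

Tangency of A1 to both parallel lines with radius 5.5 puts S and C at V ± 5.5·n: S = (-5.234, 1.690), C = (5.234, -1.690). Equal radii place G and U the same way about L: G = L + 5.5·n = (3.587, 29.00), U = L − 5.5·n = (14.05, 25.62). Then |VG| = |G − V| = 29.22.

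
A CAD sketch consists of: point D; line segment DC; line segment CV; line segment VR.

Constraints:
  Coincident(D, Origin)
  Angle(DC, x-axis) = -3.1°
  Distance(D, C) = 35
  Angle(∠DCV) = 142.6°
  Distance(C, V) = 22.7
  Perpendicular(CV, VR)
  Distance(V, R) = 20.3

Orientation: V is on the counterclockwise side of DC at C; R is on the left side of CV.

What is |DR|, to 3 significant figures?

50.5

D is at the origin; DC runs at -3.1° with length 35.0, so C = 35.0·(cos -3.1°, sin -3.1°) = (34.9, -1.89). ∠DCV = 142.6°, so CV runs at -3.1° + (180° − 142.6°) = 34.3° from the x-axis; with |CV| = 22.7, V = C + 22.7·(cos 34.3°, sin 34.3°) = (53.7, 10.9). CV is perpendicular to VR; with |VR| = 20.3 on the left of CV, R = V + 20.3·(-0.564, 0.826) = (42.3, 27.7). Then |DR| = |R − D| = 50.5.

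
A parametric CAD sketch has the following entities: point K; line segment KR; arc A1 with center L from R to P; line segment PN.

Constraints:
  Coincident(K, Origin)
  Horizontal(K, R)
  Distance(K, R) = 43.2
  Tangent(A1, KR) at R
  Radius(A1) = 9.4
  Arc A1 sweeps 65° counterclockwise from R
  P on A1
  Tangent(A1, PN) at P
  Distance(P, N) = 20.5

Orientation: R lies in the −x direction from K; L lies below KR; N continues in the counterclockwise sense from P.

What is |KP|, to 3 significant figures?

52.0

K is at the origin; K and R share the same y with |KR| = 43.2 and R on the −x side, so R = (-43.2, 0.00). Tangency of A1 to KR means the radius LR is perpendicular to KR, so L = R + (0, -9.4) = (-43.2, -9.40). On A1, R sits at bearing 90° from L; a 65° counterclockwise sweep puts P at bearing 155°, so P = L + 9.4·(cos 155°, sin 155°) = (-51.7, -5.43). Then |KP| = |P − K| = 52.0.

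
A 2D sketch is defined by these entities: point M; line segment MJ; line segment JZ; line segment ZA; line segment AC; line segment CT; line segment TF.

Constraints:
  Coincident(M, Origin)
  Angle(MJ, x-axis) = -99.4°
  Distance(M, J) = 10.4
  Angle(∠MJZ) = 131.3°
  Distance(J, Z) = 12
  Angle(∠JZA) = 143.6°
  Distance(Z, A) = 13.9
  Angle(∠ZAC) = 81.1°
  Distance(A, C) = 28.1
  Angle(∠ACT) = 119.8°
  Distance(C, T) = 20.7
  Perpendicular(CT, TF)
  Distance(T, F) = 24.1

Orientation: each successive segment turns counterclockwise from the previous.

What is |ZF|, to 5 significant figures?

22.304

∠ACT = 119.8° gives CT at 144.80° from the x-axis; with |CT| = 20.7, T = (5.1008, 16.928). CT is perpendicular to TF, so TF runs at -125.20°; with |TF| = 24.1, F = (-8.7912, -2.7655). Then |ZF| = |F − Z| = 22.304.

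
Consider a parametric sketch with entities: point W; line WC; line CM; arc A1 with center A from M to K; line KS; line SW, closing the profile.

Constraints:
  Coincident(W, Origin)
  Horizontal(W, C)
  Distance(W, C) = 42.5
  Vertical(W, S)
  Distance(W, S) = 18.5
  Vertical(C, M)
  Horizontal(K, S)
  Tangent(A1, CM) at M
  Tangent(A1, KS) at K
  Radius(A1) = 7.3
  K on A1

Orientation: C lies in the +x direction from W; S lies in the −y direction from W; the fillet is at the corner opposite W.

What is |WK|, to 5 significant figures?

39.765

W is at the origin; WC is horizontal with |WC| = 42.5 and C on the +x side, so C = (42.500, 0.0000). W and S share the same x with |WS| = 18.5 and S on the −y side, so S = (0.0000, -18.500). The virtual corner opposite W is at (42.500, -18.500). Since A1 is tangent to CM there, AM ⟂ CM and A1 meets KS tangentially, so AK is at right angles to KS, with radius 7.3, so the center A sits 7.3 in from both sides at A = (35.200, -11.200). That places the tangent points at M = (42.500, -11.200) on CM and K = (35.200, -18.500) on KS. Then |WK| = |K − W| = 39.765.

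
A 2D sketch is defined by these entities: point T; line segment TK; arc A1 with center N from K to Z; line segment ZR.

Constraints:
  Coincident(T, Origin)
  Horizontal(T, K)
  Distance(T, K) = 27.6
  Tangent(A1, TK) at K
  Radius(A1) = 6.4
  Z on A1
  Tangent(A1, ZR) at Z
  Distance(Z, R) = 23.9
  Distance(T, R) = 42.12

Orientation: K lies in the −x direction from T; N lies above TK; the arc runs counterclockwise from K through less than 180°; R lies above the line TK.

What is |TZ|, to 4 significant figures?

23.00

Checks: |NK| = 6.400 ✓; |NZ| = 6.400 ✓; ∠(NZ, ZR) = 90.00° ✓; |ZR| = 23.90 ✓; |TR| = 42.12 ✓.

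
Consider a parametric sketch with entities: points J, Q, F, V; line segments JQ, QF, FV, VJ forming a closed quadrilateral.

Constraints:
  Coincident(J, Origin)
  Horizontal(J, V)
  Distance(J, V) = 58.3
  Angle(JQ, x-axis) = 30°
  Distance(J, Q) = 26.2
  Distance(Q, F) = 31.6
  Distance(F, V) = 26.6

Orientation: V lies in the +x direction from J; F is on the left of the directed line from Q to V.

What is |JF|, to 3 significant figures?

57.7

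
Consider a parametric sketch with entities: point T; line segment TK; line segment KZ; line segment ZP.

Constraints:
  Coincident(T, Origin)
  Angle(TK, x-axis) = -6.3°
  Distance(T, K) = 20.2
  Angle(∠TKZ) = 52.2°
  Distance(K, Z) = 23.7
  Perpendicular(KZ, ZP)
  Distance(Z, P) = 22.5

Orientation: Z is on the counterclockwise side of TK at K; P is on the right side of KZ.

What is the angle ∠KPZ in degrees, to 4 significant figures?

46.49°

∠TKZ = 52.2°, so KZ runs at -6.3° + (180° − 52.2°) = 121.5° from the x-axis; with |KZ| = 23.7, Z = K + 23.7·(cos 121.5°, sin 121.5°) = (7.695, 17.99). The perpendicularity gives ZP at right angles to KZ; with |ZP| = 22.5 on the right of KZ, P = Z + 22.5·(0.8526, 0.5225) = (26.88, 29.75). Then cos ∠KPZ = PK·PZ / (|PK||PZ|), giving 46.49°.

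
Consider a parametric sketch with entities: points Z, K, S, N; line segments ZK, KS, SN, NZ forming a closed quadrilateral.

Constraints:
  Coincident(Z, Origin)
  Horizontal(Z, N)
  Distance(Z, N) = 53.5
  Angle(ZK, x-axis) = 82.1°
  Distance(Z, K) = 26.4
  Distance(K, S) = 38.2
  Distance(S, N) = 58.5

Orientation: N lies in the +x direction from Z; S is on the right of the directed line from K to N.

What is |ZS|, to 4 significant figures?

11.96

Z is at the origin; ZN is horizontal with |ZN| = 53.5 and N in +x, so N = (53.5, 0). ZK runs at 82.1° with |ZK| = 26.4, so K = (3.629, 26.15). S is determined by |KS| = 38.2 and |SN| = 58.5 together: it lies at the intersection of circle(K, 38.2) and circle(N, 58.5). With |KN| = 56.31, the foot of the radical line on KN is 10.73 from K and the perpendicular offset is √(38.2² − 10.73²) = 36.66. Taking the right-of-KN solution: S = (-3.898, -11.30).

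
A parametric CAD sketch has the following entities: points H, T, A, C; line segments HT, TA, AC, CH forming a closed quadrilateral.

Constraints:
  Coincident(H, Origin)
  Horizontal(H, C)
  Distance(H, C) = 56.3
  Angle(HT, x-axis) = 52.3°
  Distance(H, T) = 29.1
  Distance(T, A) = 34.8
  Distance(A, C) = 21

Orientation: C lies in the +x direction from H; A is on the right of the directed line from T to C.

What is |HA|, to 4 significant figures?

36.88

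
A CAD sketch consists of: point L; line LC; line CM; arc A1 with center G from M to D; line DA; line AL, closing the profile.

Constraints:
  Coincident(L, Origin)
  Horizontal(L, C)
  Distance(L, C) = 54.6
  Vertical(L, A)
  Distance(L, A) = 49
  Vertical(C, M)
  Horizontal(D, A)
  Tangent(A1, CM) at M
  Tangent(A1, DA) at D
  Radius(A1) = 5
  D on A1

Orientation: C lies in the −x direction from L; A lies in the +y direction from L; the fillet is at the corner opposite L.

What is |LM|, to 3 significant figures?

70.1

The virtual corner opposite L is at (-54.6, 49.0). A1 meets CM tangentially, so GM is at right angles to CM and A1 meets DA tangentially, so GD is at right angles to DA, with radius 5.0, so the center G sits 5.0 in from both sides at G = (-49.6, 44.0). That places the tangent points at M = (-54.6, 44.0) on CM and D = (-49.6, 49.0) on DA. Then |LM| = |M − L| = 70.1.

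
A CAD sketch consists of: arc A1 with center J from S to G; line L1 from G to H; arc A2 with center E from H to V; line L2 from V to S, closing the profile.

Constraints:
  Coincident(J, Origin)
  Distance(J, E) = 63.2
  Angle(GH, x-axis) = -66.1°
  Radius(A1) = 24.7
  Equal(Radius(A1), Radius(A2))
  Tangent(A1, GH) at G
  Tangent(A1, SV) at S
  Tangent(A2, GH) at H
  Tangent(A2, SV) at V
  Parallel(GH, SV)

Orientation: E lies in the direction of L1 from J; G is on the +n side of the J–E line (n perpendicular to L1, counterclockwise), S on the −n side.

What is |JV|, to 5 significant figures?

67.855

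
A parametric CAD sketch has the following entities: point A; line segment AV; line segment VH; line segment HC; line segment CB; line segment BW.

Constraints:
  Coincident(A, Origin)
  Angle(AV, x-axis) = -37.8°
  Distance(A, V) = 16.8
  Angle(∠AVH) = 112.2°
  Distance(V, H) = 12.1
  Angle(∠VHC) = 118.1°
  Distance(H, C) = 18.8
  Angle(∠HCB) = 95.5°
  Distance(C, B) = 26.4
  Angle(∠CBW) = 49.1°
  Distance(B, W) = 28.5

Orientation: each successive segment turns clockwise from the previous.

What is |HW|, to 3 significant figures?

9.95

A is at the origin; AV runs at -37.8° with length 16.8, so V = (13.3, -10.3). ∠AVH = 112.2° gives VH at -106° from the x-axis; with |VH| = 12.1, H = (10.0, -22.0). ∠VHC = 118.1° gives HC at -168° from the x-axis; with |HC| = 18.8, C = (-8.33, -26.0). ∠HCB = 95.5° gives CB at 108° from the x-axis; with |CB| = 26.4, B = (-16.5, -0.912). ∠CBW = 49.1° gives BW at -22.9° from the x-axis; with |BW| = 28.5, W = (9.76, -12.0). Then |HW| = |W − H| = 9.95.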